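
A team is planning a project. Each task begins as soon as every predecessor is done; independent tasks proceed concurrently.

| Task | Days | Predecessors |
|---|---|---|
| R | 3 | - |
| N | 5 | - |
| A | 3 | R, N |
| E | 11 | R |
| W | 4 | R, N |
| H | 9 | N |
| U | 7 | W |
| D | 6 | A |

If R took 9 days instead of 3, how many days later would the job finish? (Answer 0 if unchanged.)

As given, the longest chain is N→W→U = 5+4+7 = 16, so the finish is 16 days.
The longest path through R is only 14 days, so R has float 2.
The binding chain switches to R→E = 9+11 = 20; finish 20 days.
Change in finish: 20 − 16 = +4 days.

4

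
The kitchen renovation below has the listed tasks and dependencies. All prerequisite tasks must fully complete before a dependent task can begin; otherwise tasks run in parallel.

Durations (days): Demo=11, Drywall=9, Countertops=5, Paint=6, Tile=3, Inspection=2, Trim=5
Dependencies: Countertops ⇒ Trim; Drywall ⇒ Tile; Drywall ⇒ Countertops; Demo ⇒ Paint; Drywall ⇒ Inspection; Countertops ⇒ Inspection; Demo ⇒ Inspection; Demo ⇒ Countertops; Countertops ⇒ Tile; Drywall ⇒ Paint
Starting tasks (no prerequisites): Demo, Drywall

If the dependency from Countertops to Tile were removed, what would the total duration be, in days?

21

With the dependency in place, Demo→Countertops→Trim = 11+5+5 = 21 sets the finish at 21 days.
Without Countertops→Tile, Tile's earliest start moves from 16 to 9.
New critical path: Demo→Countertops→Trim = 11+5+5 = 21 ⇒ 21 days.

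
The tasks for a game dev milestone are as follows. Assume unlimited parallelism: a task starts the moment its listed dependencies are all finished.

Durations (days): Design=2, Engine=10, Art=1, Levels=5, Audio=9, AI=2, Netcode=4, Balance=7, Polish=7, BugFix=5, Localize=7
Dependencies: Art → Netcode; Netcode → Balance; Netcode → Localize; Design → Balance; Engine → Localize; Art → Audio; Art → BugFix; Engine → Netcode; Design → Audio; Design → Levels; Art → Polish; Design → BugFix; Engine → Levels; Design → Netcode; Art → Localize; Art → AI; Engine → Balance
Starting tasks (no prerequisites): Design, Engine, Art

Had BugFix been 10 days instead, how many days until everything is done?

21

Baseline: Engine→Netcode→Balance = 10+4+7 = 21 → 21 days.
BugFix has 14 days of float (longest path through it is 7).
No other chain overtakes it, so the finish is 21 days.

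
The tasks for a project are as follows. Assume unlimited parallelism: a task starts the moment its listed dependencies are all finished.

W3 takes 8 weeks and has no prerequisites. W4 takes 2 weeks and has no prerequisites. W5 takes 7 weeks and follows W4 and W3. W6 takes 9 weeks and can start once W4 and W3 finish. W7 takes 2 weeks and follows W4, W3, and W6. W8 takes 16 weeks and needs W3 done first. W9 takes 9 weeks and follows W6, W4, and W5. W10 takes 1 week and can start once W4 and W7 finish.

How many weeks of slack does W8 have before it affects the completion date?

The longest chain is W3→W6→W9 = 8+9+9 = 26; overall finish 26 weeks.
The longest chain containing W8 totals 24 weeks.
Slack of W8 = 10 − 8 = 2 weeks.

2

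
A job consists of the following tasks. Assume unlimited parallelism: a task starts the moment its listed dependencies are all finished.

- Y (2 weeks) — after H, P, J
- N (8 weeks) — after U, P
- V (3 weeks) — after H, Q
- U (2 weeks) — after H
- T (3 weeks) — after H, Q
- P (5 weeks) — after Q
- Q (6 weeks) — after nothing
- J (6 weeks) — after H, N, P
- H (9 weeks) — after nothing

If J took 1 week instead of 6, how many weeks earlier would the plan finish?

5

As given, the longest chain is Q→P→N→J→Y = 6+5+8+6+2 = 27, so the finish is 27 weeks.
J is on the critical path; changing it to 1 makes that path 22 weeks.
The critical path is still Q→P→N→J→Y; finish is now 22 weeks.
Change in finish: 22 − 27 = -5 weeks.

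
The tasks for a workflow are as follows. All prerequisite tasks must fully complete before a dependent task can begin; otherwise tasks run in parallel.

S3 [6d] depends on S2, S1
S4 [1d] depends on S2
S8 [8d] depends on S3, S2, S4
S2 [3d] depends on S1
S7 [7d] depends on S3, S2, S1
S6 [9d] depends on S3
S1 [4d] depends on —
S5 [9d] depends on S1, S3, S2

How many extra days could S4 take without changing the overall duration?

6

The longest chain is S1→S2→S3→S5 = 4+3+6+9 = 22; overall finish 22 days.
Longest path through S4: 16 days (earliest finish 8, latest finish 14).
Float = 22 − 16 = 6.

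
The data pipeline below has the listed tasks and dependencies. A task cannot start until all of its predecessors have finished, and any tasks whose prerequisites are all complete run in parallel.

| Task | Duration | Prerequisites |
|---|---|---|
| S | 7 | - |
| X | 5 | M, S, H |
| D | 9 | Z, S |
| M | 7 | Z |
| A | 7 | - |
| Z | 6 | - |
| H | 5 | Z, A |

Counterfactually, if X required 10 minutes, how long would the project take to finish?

The binding path is Z→M→X = 6+7+5 = 18; finish at 18 minutes.
X is on the critical path; changing it to 10 makes that path 23 minutes.
That remains the longest chain; total 23 minutes.

23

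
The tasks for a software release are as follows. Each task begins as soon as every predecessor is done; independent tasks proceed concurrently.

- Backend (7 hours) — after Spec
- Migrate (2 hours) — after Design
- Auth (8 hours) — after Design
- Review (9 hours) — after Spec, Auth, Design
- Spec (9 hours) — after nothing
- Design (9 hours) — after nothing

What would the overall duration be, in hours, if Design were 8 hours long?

25

The binding path is Design→Auth→Review = 9+8+9 = 26; finish at 26 hours.
Since Design is critical, the -1 change carries straight to that chain (now 25 hours).
That remains the longest chain; total 25 hours.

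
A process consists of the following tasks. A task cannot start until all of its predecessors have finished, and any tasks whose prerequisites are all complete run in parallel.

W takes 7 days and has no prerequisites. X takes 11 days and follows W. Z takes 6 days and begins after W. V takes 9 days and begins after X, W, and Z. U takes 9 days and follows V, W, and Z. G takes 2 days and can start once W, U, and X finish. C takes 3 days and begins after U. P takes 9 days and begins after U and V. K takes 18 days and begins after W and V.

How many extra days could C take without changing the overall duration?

6

Critical path: W→X→V→U→P = 7+11+9+9+9 = 45, so the finish is 45 days.
Longest path through C: 39 days (earliest finish 39, latest finish 45).
Float = 45 − 39 = 6.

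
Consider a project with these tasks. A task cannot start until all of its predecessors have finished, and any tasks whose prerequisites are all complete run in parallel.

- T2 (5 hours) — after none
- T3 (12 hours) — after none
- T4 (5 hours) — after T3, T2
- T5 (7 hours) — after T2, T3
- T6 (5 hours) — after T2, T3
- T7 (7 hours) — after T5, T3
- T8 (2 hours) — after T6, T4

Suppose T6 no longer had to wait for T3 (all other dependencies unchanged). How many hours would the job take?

26

Original critical path: T3→T5→T7 = 12+7+7 = 26 ⇒ 26 hours.
Without T3→T6, T6's earliest start moves from 12 to 5.
After: T3→T5→T7 = 12+7+7 = 26 → 26 hours.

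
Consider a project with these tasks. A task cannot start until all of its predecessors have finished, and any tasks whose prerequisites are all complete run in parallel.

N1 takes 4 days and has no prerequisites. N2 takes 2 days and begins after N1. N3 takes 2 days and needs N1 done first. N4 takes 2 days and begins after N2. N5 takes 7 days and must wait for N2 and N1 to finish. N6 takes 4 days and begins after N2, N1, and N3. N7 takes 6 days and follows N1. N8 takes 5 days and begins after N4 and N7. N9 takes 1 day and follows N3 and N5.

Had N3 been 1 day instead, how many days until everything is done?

Critical path before the change: N1→N7→N8 = 4+6+5 = 15 giving 15 days.
N3 has 5 days of float (longest path through it is 10).
No other chain overtakes it, so the finish is 15 days.

15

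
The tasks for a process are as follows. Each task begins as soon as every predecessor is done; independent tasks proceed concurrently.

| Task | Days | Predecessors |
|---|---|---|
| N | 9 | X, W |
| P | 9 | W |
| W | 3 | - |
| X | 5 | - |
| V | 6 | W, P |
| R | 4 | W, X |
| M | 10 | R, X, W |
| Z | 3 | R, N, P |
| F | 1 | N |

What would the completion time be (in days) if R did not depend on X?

Original critical path: X→R→M = 5+4+10 = 19 ⇒ 19 days.
Without X→R, R's earliest start moves from 5 to 3.
The longest chain is now W→P→V = 3+9+6 = 18, so the project takes 18 days.

18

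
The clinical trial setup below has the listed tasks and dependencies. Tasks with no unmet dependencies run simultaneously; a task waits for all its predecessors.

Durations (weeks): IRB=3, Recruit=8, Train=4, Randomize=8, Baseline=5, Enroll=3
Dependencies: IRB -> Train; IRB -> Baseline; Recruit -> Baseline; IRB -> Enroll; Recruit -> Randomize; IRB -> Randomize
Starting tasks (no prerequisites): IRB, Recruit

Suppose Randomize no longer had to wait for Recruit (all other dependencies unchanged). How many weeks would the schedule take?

Original critical path: Recruit→Randomize = 8+8 = 16 ⇒ 16 weeks.
Without Recruit→Randomize, Randomize's earliest start moves from 8 to 3.
The longest chain is now Recruit→Baseline = 8+5 = 13, so the schedule takes 13 weeks.

13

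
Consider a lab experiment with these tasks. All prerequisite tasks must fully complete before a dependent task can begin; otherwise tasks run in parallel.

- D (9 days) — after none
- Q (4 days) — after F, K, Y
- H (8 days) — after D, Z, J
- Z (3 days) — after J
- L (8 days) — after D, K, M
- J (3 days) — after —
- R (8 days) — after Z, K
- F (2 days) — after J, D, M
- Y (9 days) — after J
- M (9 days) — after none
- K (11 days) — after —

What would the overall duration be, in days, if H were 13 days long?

22

The binding path is K→L = 11+8 = 19; finish at 19 days.
H has 2 days of float (longest path through it is 17).
The binding chain switches to D→H = 9+13 = 22; finish 22 days.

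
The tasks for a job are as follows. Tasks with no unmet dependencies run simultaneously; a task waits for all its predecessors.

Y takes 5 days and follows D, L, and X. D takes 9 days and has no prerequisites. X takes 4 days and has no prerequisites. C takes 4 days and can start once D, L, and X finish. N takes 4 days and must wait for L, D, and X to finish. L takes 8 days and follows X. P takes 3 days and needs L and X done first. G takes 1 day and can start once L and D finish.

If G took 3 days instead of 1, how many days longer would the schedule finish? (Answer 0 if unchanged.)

Critical path before the change: X→L→Y = 4+8+5 = 17 giving 17 days.
G is off the critical path — its longest chain is 13 days, giving 4 of slack.
That remains the longest chain; total 17 days.
Change in finish: 17 − 17 = +0 days.

0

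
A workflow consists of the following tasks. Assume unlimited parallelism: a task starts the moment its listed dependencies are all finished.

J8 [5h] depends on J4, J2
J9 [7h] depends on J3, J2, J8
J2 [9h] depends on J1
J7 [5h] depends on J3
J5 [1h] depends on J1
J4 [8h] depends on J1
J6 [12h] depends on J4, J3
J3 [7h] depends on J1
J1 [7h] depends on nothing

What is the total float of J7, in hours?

J1→J2→J8→J9 = 7+9+5+7 = 28 sets the makespan at 28 hours.
J7 finishes as early as 19 and must finish by 28.
So J7 can slip 28 − 19 = 9 hours.

9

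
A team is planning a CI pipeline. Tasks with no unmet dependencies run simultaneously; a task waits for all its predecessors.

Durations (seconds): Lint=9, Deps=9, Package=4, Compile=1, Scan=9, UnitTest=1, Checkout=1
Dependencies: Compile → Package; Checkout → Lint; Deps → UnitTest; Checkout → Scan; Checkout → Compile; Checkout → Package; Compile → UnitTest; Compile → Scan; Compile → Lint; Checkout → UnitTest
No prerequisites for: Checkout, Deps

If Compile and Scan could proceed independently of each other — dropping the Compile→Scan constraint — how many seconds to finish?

Before: longest chain Checkout→Compile→Lint = 1+1+9 = 11, finish 11.
Without Compile→Scan, Scan's earliest start moves from 2 to 1.
After: Checkout→Compile→Lint = 1+1+9 = 11 → 11 seconds.

11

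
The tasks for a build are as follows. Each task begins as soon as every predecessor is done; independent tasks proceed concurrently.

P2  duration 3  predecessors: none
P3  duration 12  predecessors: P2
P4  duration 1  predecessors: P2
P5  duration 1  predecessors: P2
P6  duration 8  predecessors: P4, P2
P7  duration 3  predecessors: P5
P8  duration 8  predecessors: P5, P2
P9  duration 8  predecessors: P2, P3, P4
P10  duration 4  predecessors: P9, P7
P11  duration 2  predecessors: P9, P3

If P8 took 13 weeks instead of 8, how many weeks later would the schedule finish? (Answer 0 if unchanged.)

0

Baseline: P2→P3→P9→P10 = 3+12+8+4 = 27 → 27 weeks.
The longest path through P8 is only 12 weeks, so P8 has float 15.
The critical path is still P2→P3→P9→P10; finish is now 27 weeks.
Change in finish: 27 − 27 = +0 weeks.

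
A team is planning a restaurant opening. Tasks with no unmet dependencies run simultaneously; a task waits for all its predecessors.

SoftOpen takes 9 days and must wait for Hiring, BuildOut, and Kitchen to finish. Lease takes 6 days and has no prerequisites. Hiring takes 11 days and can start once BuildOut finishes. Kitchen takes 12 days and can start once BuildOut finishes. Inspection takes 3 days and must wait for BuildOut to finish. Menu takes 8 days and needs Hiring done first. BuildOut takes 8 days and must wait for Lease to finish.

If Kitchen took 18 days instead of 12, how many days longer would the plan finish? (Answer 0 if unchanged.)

As given, the longest chain is Lease→BuildOut→Kitchen→SoftOpen = 6+8+12+9 = 35, so the finish is 35 days.
Kitchen lies on that path, so at 18 days the path becomes 41 days.
No other chain overtakes it, so the finish is 41 days.
Change in finish: 41 − 35 = +6 days.

6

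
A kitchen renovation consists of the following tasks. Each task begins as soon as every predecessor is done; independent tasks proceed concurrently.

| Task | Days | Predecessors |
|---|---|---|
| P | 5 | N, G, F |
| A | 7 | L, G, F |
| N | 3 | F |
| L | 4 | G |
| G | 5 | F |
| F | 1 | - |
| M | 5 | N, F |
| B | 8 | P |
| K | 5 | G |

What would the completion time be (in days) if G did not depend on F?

Original critical path: F→G→P→B = 1+5+5+8 = 19 ⇒ 19 days.
Without F→G, G's earliest start moves from 1 to 0.
After: G→P→B = 5+5+8 = 18 → 18 days.

18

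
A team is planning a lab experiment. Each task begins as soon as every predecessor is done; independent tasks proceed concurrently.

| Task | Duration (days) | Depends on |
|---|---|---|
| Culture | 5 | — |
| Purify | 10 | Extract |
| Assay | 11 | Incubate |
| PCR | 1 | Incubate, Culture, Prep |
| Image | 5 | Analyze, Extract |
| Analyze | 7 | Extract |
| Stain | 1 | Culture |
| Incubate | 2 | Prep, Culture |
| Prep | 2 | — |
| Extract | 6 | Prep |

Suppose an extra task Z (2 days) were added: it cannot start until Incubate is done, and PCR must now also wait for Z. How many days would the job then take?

20

Originally the job takes 20 days.
With Z inserted, PCR now waits for max(Incubate, Culture, Prep, Z).
New critical path: Prep→Extract→Analyze→Image = 2+6+7+5 = 20 ⇒ 20 days.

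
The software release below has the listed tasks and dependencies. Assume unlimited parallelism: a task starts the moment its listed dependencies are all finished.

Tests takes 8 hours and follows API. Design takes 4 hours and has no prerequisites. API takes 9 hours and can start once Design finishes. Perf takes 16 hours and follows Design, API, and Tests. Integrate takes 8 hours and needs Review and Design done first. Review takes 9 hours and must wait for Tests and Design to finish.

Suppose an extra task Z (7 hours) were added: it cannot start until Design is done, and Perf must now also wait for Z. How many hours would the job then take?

Originally the job takes 38 hours.
With Z inserted, Perf now waits for max(Design, API, Tests, Z).
New critical path: Design→API→Tests→Review→Integrate = 4+9+8+9+8 = 38 ⇒ 38 hours.

38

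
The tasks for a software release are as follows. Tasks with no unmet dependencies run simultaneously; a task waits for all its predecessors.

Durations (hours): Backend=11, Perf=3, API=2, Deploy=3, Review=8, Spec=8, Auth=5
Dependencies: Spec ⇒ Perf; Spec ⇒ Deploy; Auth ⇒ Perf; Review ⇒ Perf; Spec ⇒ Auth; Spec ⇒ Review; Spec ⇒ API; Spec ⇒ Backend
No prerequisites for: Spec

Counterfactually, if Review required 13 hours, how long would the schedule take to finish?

Baseline: Spec→Review→Perf = 8+8+3 = 19 → 19 hours.
Review is on the critical path; changing it to 13 makes that path 24 hours.
That remains the longest chain; total 24 hours.

24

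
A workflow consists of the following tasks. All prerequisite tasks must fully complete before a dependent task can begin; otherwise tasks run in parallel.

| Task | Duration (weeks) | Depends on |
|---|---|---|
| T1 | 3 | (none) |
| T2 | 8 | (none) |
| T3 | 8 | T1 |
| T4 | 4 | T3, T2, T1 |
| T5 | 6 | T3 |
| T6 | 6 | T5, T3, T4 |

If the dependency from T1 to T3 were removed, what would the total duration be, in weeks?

Original critical path: T1→T3→T5→T6 = 3+8+6+6 = 23 ⇒ 23 weeks.
Without T1→T3, T3's earliest start moves from 3 to 0.
New critical path: T3→T5→T6 = 8+6+6 = 20 ⇒ 20 weeks.

20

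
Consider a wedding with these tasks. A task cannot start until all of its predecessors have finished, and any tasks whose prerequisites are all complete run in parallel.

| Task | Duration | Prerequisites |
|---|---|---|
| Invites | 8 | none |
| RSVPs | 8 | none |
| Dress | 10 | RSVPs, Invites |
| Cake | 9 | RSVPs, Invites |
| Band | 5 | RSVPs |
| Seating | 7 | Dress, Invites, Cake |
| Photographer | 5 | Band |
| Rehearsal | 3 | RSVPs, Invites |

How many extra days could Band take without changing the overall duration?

Critical path: Invites→Dress→Seating = 8+10+7 = 25, so the finish is 25 days.
The longest chain containing Band totals 18 days.
So Band can slip 20 − 13 = 7 days.

7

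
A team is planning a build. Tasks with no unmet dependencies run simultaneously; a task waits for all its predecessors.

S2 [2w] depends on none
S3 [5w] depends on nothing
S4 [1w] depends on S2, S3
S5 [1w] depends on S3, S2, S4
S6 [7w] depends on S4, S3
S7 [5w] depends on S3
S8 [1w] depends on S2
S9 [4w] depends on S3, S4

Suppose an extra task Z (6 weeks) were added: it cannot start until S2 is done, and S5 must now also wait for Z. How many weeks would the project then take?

13

Originally the project takes 13 weeks.
With Z inserted, S5 now waits for max(S3, S2, S4, Z).
New critical path: S3→S4→S6 = 5+1+7 = 13 ⇒ 13 weeks.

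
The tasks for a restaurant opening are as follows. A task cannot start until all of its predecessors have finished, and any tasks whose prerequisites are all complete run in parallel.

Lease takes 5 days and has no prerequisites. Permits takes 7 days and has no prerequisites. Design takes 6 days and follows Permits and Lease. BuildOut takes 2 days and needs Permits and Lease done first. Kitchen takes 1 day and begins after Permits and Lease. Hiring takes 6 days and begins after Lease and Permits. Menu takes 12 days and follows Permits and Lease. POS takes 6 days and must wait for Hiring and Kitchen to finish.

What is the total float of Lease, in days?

Permits→Hiring→POS = 7+6+6 = 19 sets the makespan at 19 days.
Longest path through Lease: 17 days (earliest finish 5, latest finish 7).
So Lease can slip 7 − 5 = 2 days.

2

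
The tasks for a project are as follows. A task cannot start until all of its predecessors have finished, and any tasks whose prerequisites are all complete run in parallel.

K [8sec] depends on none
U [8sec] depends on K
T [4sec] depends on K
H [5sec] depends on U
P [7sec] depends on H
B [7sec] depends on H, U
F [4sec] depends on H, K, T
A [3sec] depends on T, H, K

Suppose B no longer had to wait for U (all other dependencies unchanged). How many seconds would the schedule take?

28

With the dependency in place, K→U→H→P = 8+8+5+7 = 28 sets the finish at 28 seconds.
Dropping U→B doesn't change B's earliest start (21); another predecessor still binds.
After: K→U→H→P = 8+8+5+7 = 28 → 28 seconds.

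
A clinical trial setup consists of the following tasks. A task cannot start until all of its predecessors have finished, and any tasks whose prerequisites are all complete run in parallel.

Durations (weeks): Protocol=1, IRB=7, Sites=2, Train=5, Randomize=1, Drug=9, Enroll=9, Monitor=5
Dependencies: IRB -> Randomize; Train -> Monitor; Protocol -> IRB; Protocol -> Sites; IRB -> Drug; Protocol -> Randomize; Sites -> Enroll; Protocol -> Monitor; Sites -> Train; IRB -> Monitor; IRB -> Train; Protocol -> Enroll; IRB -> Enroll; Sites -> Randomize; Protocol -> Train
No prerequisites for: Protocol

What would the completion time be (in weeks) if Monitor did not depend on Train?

17

Before: longest chain Protocol→IRB→Train→Monitor = 1+7+5+5 = 18, finish 18.
Without Train→Monitor, Monitor's earliest start moves from 13 to 8.
After: Protocol→IRB→Drug = 1+7+9 = 17 → 17 weeks.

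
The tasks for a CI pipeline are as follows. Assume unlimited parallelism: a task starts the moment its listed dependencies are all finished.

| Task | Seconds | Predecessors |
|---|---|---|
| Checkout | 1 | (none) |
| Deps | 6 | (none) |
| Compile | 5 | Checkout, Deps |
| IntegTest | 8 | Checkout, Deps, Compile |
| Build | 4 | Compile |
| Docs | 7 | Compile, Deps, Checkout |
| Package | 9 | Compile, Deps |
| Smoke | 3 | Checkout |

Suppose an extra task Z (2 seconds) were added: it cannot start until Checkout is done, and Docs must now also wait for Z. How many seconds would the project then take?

20

Originally the project takes 20 seconds.
With Z inserted, Docs now waits for max(Compile, Deps, Checkout, Z).
New critical path: Deps→Compile→Package = 6+5+9 = 20 ⇒ 20 seconds.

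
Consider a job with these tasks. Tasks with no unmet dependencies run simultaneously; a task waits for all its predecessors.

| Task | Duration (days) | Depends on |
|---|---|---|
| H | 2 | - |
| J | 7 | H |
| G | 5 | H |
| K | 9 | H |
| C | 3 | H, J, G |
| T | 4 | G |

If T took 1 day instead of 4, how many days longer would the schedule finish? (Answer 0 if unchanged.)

Baseline: H→J→C = 2+7+3 = 12 → 12 days.
The longest path through T is only 11 days, so T has float 1.
No other chain overtakes it, so the finish is 12 days.
Change in finish: 12 − 12 = +0 days.

0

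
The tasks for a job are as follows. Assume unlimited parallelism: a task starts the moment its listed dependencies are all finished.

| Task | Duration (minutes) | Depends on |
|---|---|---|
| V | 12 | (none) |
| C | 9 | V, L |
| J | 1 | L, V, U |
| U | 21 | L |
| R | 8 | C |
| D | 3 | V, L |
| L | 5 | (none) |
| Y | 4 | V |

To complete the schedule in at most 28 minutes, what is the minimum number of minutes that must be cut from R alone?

Current finish: 29 minutes; target: 28.
R is on every critical path, so each minute cut from R cuts the finish by one (this holds down to a finish of 27).
Need 29 − 28 = 1 minute off R → R becomes 7 minutes, finish becomes 28.

1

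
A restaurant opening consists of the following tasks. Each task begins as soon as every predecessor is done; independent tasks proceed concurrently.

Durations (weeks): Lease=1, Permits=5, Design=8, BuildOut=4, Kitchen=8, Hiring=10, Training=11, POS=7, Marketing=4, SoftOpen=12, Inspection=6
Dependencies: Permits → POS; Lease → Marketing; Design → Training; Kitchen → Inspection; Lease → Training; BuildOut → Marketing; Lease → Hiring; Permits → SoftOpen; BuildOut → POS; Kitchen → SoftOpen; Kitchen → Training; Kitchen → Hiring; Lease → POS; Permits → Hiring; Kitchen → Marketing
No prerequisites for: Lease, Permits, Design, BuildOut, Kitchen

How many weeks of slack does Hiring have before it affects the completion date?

2

Critical path: Kitchen→SoftOpen = 8+12 = 20, so the finish is 20 weeks.
Hiring finishes as early as 18 and must finish by 20.
So Hiring can slip 20 − 18 = 2 weeks.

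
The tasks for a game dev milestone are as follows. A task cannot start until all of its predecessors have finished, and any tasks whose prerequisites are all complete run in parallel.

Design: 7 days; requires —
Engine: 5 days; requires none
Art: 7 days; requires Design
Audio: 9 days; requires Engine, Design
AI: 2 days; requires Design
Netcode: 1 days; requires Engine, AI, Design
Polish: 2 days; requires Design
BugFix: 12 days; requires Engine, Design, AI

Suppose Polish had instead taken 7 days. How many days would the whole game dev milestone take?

21

Actual critical path: Design→AI→BugFix = 7+2+12 = 21 ⇒ 21 days.
Polish is off the critical path — its longest chain is 9 days, giving 12 of slack.
No other chain overtakes it, so the finish is 21 days.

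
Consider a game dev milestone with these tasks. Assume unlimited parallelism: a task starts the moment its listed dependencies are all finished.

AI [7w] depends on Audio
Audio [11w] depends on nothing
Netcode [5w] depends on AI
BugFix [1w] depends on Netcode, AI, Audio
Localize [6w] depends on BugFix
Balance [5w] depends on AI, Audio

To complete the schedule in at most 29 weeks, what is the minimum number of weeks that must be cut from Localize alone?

Current finish: 30 weeks; target: 29.
Localize is on every critical path, so each week cut from Localize cuts the finish by one (this holds down to a finish of 25).
Need 30 − 29 = 1 week off Localize → Localize becomes 5 weeks, finish becomes 29.

1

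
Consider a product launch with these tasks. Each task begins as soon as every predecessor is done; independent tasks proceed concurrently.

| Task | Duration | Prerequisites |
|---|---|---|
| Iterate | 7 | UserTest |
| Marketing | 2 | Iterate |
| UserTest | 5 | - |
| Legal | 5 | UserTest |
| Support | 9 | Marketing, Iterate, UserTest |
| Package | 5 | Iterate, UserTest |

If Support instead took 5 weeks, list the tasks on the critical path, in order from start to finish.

Critical path before the change: UserTest→Iterate→Marketing→Support = 5+7+2+9 = 23 giving 23 weeks.
Support lies on that path, so at 5 weeks the path becomes 19 weeks.
That remains the longest chain; total 19 weeks.

UserTest, Iterate, Marketing, Support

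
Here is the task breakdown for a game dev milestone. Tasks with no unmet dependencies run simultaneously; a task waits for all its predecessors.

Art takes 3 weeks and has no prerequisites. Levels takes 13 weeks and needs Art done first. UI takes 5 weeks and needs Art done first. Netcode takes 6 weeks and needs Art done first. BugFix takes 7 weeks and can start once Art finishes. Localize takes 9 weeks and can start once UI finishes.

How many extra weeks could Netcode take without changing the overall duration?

8

Critical path: Art→UI→Localize = 3+5+9 = 17, so the finish is 17 weeks.
Netcode finishes as early as 9 and must finish by 17.
Float = 17 − 9 = 8.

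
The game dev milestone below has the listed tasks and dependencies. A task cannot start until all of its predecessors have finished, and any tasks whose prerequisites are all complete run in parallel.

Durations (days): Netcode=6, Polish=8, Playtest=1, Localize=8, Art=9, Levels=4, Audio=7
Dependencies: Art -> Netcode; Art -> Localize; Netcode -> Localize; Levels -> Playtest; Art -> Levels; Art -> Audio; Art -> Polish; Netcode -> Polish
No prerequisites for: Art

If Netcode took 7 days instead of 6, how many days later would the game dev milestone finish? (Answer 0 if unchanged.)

Critical path before the change: Art→Netcode→Polish = 9+6+8 = 23 giving 23 days.
Netcode is on the critical path; changing it to 7 makes that path 24 days.
No other chain overtakes it, so the finish is 24 days.
Change in finish: 24 − 23 = +1 days.

1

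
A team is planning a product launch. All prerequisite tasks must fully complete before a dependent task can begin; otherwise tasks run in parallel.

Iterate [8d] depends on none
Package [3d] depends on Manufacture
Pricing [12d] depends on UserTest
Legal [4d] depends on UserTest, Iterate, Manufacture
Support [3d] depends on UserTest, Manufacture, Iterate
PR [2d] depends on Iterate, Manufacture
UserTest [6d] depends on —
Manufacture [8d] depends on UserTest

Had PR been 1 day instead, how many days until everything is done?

18

Critical path before the change: UserTest→Manufacture→Legal = 6+8+4 = 18 giving 18 days.
PR is off the critical path — its longest chain is 16 days, giving 2 of slack.
No other chain overtakes it, so the finish is 18 days.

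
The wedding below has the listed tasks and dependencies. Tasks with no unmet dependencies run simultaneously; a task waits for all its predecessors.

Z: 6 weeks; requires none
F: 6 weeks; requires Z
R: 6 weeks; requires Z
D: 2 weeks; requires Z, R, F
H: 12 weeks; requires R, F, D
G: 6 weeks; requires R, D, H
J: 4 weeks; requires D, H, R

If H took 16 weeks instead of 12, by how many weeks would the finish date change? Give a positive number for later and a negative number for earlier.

Critical path before the change: Z→F→D→H→G = 6+6+2+12+6 = 32 giving 32 weeks.
H is on the critical path; changing it to 16 makes that path 36 weeks.
That remains the longest chain; total 36 weeks.
Change in finish: 36 − 32 = +4 weeks.

4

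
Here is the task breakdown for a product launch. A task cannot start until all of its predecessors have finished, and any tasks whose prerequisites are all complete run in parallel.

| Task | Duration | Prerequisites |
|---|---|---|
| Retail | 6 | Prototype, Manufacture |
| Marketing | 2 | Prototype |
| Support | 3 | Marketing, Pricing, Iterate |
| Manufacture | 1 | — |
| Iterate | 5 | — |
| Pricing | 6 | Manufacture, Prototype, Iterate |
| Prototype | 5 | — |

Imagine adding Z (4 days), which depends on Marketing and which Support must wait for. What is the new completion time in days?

Originally the job takes 14 days.
With Z inserted, Support now waits for max(Marketing, Pricing, Iterate, Z).
New critical path: Prototype→Pricing→Support = 5+6+3 = 14 ⇒ 14 days.

14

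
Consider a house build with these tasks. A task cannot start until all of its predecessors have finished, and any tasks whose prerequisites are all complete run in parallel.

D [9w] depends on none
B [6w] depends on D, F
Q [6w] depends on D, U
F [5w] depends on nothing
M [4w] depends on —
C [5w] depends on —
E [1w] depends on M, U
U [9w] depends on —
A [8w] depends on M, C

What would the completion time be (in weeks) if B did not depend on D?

With the dependency in place, D→B = 9+6 = 15 sets the finish at 15 weeks.
Without D→B, B's earliest start moves from 9 to 5.
New critical path: D→Q = 9+6 = 15 ⇒ 15 weeks.

15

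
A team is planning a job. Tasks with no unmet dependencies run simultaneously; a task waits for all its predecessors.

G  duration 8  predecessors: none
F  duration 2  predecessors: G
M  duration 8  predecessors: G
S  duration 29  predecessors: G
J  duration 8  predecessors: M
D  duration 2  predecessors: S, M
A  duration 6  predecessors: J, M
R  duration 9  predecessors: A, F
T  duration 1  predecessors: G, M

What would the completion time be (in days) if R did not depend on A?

Original critical path: G→M→J→A→R = 8+8+8+6+9 = 39 ⇒ 39 days.
Without A→R, R's earliest start moves from 30 to 10.
After: G→S→D = 8+29+2 = 39 → 39 days.

39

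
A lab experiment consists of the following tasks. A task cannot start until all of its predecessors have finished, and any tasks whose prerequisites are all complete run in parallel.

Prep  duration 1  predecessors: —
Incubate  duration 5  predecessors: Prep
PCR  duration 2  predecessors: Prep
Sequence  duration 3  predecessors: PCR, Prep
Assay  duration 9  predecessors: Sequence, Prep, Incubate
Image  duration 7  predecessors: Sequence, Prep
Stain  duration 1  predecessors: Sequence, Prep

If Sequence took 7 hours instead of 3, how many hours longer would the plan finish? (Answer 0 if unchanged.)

4

Actual critical path: Prep→PCR→Sequence→Assay = 1+2+3+9 = 15 ⇒ 15 hours.
Since Sequence is critical, the +4 change carries straight to that chain (now 19 hours).
The critical path is still Prep→PCR→Sequence→Assay; finish is now 19 hours.
Change in finish: 19 − 15 = +4 hours.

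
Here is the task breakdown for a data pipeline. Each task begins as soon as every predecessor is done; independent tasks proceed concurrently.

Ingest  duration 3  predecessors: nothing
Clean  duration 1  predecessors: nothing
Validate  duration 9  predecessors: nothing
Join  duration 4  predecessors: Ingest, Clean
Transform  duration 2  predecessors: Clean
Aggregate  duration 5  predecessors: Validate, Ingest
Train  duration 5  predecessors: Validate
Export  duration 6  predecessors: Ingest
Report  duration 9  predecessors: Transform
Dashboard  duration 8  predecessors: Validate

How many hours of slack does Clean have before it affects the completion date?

5

Critical path: Validate→Dashboard = 9+8 = 17, so the finish is 17 hours.
Clean finishes as early as 1 and must finish by 6.
Slack of Clean = 5 − 0 = 5 hours.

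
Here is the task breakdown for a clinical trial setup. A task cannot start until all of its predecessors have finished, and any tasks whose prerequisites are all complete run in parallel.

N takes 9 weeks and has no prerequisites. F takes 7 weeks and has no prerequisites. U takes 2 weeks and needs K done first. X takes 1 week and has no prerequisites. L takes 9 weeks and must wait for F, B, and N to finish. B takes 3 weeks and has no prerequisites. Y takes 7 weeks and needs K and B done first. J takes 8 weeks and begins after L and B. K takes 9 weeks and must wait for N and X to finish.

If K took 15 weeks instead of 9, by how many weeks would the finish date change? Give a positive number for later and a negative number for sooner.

Actual critical path: N→L→J = 9+9+8 = 26 ⇒ 26 weeks.
The longest path through K is only 25 weeks, so K has float 1.
New critical path: N→K→Y = 9+15+7 = 31 ⇒ 31 weeks.
Change in finish: 31 − 26 = +5 weeks.

5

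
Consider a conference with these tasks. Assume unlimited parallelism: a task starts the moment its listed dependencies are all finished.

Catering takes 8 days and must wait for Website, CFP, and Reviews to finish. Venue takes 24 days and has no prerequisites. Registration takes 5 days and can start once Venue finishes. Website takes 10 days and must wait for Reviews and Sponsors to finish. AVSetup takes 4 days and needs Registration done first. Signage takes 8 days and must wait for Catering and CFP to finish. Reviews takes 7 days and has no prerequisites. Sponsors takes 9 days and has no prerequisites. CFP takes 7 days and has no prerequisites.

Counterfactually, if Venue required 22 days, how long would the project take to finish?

Critical path before the change: Sponsors→Website→Catering→Signage = 9+10+8+8 = 35 giving 35 days.
The longest path through Venue is only 33 days, so Venue has float 2.
No other chain overtakes it, so the finish is 35 days.

35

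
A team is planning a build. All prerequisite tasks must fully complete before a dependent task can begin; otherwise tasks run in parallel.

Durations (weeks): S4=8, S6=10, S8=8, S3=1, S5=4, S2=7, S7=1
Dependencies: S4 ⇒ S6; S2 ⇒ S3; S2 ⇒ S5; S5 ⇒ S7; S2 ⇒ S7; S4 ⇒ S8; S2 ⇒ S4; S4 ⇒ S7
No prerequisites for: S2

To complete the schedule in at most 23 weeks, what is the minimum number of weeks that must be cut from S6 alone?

Current finish: 25 weeks; target: 23.
S6 is on every critical path, so each week cut from S6 cuts the finish by one (this holds down to a finish of 23).
Need 25 − 23 = 2 weeks off S6 → S6 becomes 8 weeks, finish becomes 23.

2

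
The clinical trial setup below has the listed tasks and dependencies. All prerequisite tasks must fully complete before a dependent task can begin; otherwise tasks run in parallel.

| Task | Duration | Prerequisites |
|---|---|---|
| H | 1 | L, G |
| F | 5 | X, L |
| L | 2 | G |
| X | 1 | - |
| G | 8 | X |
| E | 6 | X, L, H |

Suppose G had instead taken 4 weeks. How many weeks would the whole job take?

14

Baseline: X→G→L→H→E = 1+8+2+1+6 = 18 → 18 weeks.
G lies on that path, so at 4 weeks the path becomes 14 weeks.
The critical path is still X→G→L→H→E; finish is now 14 weeks.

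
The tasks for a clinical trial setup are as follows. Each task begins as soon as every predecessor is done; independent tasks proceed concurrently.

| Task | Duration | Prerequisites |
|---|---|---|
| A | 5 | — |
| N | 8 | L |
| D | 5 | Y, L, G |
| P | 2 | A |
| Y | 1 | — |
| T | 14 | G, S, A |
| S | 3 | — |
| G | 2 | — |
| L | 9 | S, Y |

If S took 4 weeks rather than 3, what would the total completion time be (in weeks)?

21

Actual critical path: S→L→N = 3+9+8 = 20 ⇒ 20 weeks.
Since S is critical, the +1 change carries straight to that chain (now 21 weeks).
The critical path is still S→L→N; finish is now 21 weeks.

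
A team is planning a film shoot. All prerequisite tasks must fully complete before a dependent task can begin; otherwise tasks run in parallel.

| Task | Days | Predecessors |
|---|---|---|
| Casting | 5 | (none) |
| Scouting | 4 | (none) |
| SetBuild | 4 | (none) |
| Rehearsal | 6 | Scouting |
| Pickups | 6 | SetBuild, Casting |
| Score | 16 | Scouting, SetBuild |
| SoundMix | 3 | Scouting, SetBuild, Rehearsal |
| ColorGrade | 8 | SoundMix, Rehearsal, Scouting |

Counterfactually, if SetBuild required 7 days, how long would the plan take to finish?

23

Actual critical path: Scouting→Rehearsal→SoundMix→ColorGrade = 4+6+3+8 = 21 ⇒ 21 days.
The longest path through SetBuild is only 20 days, so SetBuild has float 1.
Now SetBuild→Score = 7+16 = 23 is longest, so the finish becomes 23 days.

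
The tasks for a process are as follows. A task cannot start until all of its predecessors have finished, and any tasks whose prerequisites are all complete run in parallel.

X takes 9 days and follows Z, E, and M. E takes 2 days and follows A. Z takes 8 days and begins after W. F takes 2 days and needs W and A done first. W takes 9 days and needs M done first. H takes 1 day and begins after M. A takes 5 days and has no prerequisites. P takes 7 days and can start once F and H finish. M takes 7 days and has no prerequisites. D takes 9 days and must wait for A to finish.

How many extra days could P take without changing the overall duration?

8

Critical path: M→W→Z→X = 7+9+8+9 = 33, so the finish is 33 days.
P finishes as early as 25 and must finish by 33.
So P can slip 33 − 25 = 8 days.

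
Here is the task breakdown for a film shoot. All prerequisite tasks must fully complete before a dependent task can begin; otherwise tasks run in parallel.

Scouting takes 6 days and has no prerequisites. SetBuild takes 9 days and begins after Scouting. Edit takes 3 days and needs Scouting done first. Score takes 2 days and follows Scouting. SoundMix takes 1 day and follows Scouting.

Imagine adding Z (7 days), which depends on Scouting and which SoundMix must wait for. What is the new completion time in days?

15

Originally the plan takes 15 days.
With Z inserted, SoundMix now waits for max(Scouting, Z).
New critical path: Scouting→SetBuild = 6+9 = 15 ⇒ 15 days.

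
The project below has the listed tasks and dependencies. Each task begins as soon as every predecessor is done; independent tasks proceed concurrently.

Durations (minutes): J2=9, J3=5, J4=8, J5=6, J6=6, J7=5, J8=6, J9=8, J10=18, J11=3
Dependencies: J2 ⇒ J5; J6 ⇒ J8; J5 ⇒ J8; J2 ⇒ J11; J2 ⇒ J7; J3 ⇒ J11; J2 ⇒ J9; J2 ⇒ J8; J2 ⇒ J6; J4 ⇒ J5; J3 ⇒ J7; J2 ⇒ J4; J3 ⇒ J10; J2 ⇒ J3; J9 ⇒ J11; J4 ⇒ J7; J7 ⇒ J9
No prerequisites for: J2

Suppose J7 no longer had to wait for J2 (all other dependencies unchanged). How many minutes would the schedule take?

Before: longest chain J2→J4→J7→J9→J11 = 9+8+5+8+3 = 33, finish 33.
Dropping J2→J7 doesn't change J7's earliest start (17); another predecessor still binds.
New critical path: J2→J4→J7→J9→J11 = 9+8+5+8+3 = 33 ⇒ 33 minutes.

33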